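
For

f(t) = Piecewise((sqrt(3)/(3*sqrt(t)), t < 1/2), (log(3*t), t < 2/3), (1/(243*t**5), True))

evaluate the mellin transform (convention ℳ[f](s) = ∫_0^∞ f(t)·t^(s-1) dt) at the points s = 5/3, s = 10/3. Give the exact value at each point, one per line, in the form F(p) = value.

F(5/3) = -3*2**(1/3)*log(3)/20 - 187*12**(1/3)/2400 + 9*2**(1/3)/100 + 3*2**(1/3)*log(2)/20 + 2*12**(1/3)*log(2)/15 + 2**(5/6)*sqrt(3)/14
F(10/3) = -3*2**(2/3)*log(3)/160 - 19*18**(1/3)/2700 + 9*2**(2/3)/1600 + 3*2**(2/3)*log(2)/160 + 2**(1/6)*sqrt(3)/68 + 4*18**(1/3)*log(2)/135

back out the common scale on t: 1/sqrt(t) on [0, 3/2); log(t) on [3/2, 2); t**(-5) on [2, ∞)
undo the shared t-power: sqrt(t) on [0, 3/2); t*log(t) on [3/2, 2); t**(-4) on [2, ∞)
split f at 1/2, 2/3: ℳ[f](s) collects 3 kernel integrals
∫ over [0, 1/2) of sqrt(3)/(3*sqrt(t))·t^(s-1) joins the sum
between 1/2 and 2/3 the integrand is log(3*t)·t^(s-1)
on [2/3, ∞): add ∫ 1/(243*t**5)·t^(s-1) dt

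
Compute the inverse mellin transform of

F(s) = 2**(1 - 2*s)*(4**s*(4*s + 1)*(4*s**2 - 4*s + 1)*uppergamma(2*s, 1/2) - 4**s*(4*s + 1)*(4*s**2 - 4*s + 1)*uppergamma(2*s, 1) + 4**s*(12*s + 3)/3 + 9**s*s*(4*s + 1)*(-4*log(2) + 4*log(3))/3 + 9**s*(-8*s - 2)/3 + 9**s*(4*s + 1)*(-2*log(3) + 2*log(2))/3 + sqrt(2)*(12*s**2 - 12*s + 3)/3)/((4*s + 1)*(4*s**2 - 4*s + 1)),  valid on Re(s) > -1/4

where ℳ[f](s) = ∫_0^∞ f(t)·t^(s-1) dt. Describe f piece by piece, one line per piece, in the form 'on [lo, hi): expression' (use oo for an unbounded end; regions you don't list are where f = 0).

reversing the power substitution: sqrt(t) on [0, 1/2); exp(-t) on [1/2, 1); log(t)/t on [1, 3/2)
slice at 1/4, 1, transform all 3 pieces, and sum them
for t in [0, 1/4): the term is ∫ t**(1/4)·t^(s-1)
∫ exp(-sqrt(t))·t^(s-1) over [1/4, 1)
segment [1, 9/4) carries log(sqrt(t))/sqrt(t); integrate it

on [0, 1/4): t**(1/4)
on [1/4, 1): exp(-sqrt(t))
on [1, 9/4): log(sqrt(t))/sqrt(t)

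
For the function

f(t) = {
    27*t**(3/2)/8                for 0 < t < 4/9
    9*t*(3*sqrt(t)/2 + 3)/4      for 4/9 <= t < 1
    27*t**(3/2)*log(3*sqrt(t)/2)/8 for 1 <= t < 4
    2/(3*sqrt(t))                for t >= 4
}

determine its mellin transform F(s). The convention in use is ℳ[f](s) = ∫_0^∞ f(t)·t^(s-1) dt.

invert the power substitution to get 27*t**3/8 on [0, 2/3); 9*t**2*(3*t/2 + 3)/4 on [2/3, 1); 27*t**3*log(3*t/2)/8 on [1, 2); …
strip the common scale on t: t**3 on [0, 1); t**2*(t + 3) on [1, 3/2); t**3*log(t) on [3/2, 3); …
the shared t-power comes off first: t on [0, 1); t + 3 on [1, 3/2); t*log(t) on [3/2, 3); …
f breaks at 4/9, 1, 4 into 4 integrals to sum
segment [0, 4/9) carries 27*t**(3/2)/8; integrate it
piece [4/9, 1): integrate 9*t*(3*sqrt(t)/2 + 3)/4 against the kernel
over [1, 4), the kernel integral of 27*t**(3/2)*log(3*sqrt(t)/2)/8 enters the sum
the [4, ∞) slice contributes ∫ 2/(3*sqrt(t))·t^(s-1) dt

2**(-2*s - 2)*(-162*2**(2*s + 2)*(2*s - 1)*(2*s + 2)*(4*s + (2*s + 2)**2 + 5) - 162*2**(2*s + 2)*(2*s - 1)*(4*s + (2*s + 2)**2 + 5) - 81*3**(2*s + 2)*(2*s - 1)*(2*s + 2)**2*(2*s + 3)*log(3) + 81*3**(2*s + 2)*(2*s - 1)*(2*s + 2)**2*(2*s + 3)*log(2) - 81*3**(2*s + 2)*(2*s - 1)*(2*s + 2)*(2*s + 3)*log(3) + 81*3**(2*s + 2)*(2*s - 1)*(2*s + 2)*(2*s + 3)*log(2) + 81*3**(2*s + 2)*(2*s - 1)*(2*s + 2)*(2*s + 3) + 243*3**(2*s + 2)*(2*s - 1)*(2*s + 2)*(4*s + (2*s + 2)**2 + 5) + 162*3**(2*s + 2)*(2*s - 1)*(4*s + (2*s + 2)**2 + 5) + 162*6**(2*s + 2)*(2*s - 1)*(2*s + 2)**2*(2*s + 3)*log(3) - 162*6**(2*s + 2)*(2*s - 1)*(2*s + 2)*(2*s + 3) + 162*6**(2*s + 2)*(2*s - 1)*(2*s + 2)*(2*s + 3)*log(3) - 2*6**(2*s + 2)*(2*s + 2)*(2*s + 3)*(4*s + (2*s + 2)**2 + 5))/(27*(3/2)**(2*s)*(2*s - 1)*(2*s + 2)*(2*s + 3)*(4*s + (2*s + 2)**2 + 5))
  -3/2 < Re(s) < 1/2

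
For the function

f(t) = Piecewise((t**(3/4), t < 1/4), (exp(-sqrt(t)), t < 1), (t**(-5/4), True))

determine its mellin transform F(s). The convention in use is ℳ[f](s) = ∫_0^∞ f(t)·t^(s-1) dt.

strip the power substitution: t**(3/2) on [0, 1/2); exp(-t) on [1/2, 1); t**(-5/2) on [1, ∞)
f breaks at 1/4, 1 into 3 integrals to sum
∫ over [0, 1/4) of t**(3/4)·t^(s-1) joins the sum
over [1/4, 1), the kernel integral of exp(-sqrt(t)) enters the sum
segment [1, ∞) carries t**(-5/4); integrate it

(2*2**(2*s)*(4*s - 5)*(4*s + 3)*uppergamma(2*s, 1/2) - 2*2**(2*s)*(4*s - 5)*(4*s + 3)*uppergamma(2*s, 1) - 4*2**(2*s)*(4*s + 3) + sqrt(2)*(4*s - 5))/(4**s*(4*s - 5)*(4*s + 3))
  -3/4 < Re(s) < 5/4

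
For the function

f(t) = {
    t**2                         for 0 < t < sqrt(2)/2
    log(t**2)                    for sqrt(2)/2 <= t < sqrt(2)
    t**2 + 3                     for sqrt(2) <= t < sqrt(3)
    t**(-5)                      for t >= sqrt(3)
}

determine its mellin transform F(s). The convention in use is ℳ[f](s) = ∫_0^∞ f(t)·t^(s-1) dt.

(-135*2**s*s**2*(s - 5)/2 + 27*2**s*s*(s/2 + 1)*(s - 5)*log(2) - 81*2**s*s*(s - 5) - 54*2**s*(s/2 + 1)*(s - 5) - sqrt(3)*6**(s/2)*s**2*(s/2 + 1) + 81*6**(s/2)*s**2*(s - 5) + 81*6**(s/2)*s*(s - 5) + 27*s**2*(s - 5)/4 + 27*s*(s/2 + 1)*(s - 5)*log(2) + (s - 5)*(27*s + 54))/(27*2**(s/2)*s**2*(s/2 + 1)*(s - 5))
  -2 < Re(s) < 5

reversing the power substitution: t on [0, 1/2); log(t) on [1/2, 2); t + 3 on [2, 3); …
the 4 pieces separated at sqrt(2)/2, sqrt(2), sqrt(3) each add one integral
[0, sqrt(2)/2) adds the kernel integral of t**2
∫ over [sqrt(2)/2, sqrt(2)) of log(t**2)·t^(s-1) joins the sum
the [sqrt(2), sqrt(3)) slice contributes ∫ (t**2 + 3)·t^(s-1) dt
piece [sqrt(3), ∞): integrate t**(-5) against the kernel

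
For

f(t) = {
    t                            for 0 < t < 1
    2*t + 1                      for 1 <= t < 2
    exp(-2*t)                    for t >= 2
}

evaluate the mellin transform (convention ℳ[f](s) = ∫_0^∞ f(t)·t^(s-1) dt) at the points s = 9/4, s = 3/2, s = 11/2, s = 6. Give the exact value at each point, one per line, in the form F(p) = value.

F(9/4) = -88/117 + 2**(3/4)*uppergamma(9/4, 4)/8 + 784*2**(1/4)/117
F(3/2) = -16/15 + sqrt(2)*sqrt(pi)*erfc(2)/8 + sqrt(2)*exp(-4)/2 + 68*sqrt(2)/15
F(11/2) = (sqrt(2)*(135135*sqrt(pi)*exp(4)*erfc(2) + 9266972)/292864 + (-98304 + 7471104*sqrt(2))*exp(4)/292864)*exp(-4)
F(6) = 643*exp(-4)/8 + 657/14

summing 3 kernel integrals split by 1, 2 yields ℳ[f](s)
[0, 1) adds the kernel integral of t
[1, 2) adds the kernel integral of (2*t + 1)
over [2, ∞), the kernel integral of exp(-2*t) enters the sum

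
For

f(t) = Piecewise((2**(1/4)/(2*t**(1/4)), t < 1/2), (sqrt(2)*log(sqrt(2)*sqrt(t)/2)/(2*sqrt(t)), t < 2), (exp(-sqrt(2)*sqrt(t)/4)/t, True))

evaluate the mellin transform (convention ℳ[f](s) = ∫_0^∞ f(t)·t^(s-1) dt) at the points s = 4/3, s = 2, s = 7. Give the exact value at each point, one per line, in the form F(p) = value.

the shared t-power comes off first: 2**(1/4)*t**(3/4)/2 on [0, 1/2); sqrt(2)*sqrt(t)*log(sqrt(2)*sqrt(t)/2)/2 on [1/2, 2); exp(-sqrt(2)*sqrt(t)/4) on [2, ∞)
reversing the common scale on t: t**(3/4) on [0, 1/4); sqrt(t)*log(sqrt(t)) on [1/4, 1); exp(-sqrt(t)/2) on [1, ∞)
remove the power substitution first: t**(3/2) on [0, 1/2); t*log(t) on [1/2, 1); exp(-t/2) on [1, ∞)
summing 3 kernel integrals split by 1/2, 2 yields ℳ[f](s)
segment [0, 1/2) carries 2**(1/4)/(2*t**(1/4)); integrate it
[1/2, 2) adds the kernel integral of sqrt(2)*log(sqrt(2)*sqrt(t)/2)/(2*sqrt(t))
[2, ∞) adds the kernel integral of exp(-sqrt(2)*sqrt(t)/4)/t

F(4/3) = 2**(2/3)*(-234*2**(2/3) + 75*sqrt(2) + 117 + 195*log(2) + 1300*2**(1/3)*uppergamma(2/3, 1/2))/650
F(2) = -7/18 + sqrt(2)/14 + log(2)/6 + 24*exp(-1/2)
F(7) = -8191/10816 + sqrt(2)/1728 + log(2)/832 + 34504272625408*exp(-1/2)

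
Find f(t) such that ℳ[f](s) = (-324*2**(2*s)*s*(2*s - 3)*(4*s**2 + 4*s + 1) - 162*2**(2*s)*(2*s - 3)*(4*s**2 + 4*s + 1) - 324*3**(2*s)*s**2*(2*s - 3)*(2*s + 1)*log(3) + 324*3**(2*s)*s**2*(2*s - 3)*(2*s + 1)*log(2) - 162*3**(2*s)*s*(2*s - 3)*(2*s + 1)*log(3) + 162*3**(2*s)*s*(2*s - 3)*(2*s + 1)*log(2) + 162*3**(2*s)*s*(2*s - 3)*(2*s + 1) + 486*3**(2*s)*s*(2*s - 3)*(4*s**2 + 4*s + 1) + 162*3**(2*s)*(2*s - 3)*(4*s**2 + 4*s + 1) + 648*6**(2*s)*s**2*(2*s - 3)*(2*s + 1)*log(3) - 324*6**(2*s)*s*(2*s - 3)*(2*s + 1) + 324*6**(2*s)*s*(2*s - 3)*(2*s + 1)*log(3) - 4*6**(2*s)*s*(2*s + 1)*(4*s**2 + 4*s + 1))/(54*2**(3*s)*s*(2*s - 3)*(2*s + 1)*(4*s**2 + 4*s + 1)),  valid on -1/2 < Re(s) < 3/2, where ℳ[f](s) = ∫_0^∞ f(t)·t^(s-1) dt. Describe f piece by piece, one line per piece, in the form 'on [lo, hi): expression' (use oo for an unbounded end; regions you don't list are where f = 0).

peel off the common scale on t: sqrt(t) on [0, 1); sqrt(t) + 3 on [1, 9/4); sqrt(t)*log(sqrt(t)) on [9/4, 9); …
peel off the power substitution: t on [0, 1); t + 3 on [1, 3/2); t*log(t) on [3/2, 3); …
split f at 1/2, 9/8, 9/2: ℳ[f](s) collects 4 kernel integrals
∫ over [0, 1/2) of sqrt(2)*sqrt(t)·t^(s-1) joins the sum
between 1/2 and 9/8 the integrand is (sqrt(2)*sqrt(t) + 3)·t^(s-1)
between 9/8 and 9/2 the integrand is sqrt(2)*sqrt(t)*log(sqrt(2)*sqrt(t))·t^(s-1)
between 9/2 and ∞ the integrand is sqrt(2)/(4*t**(3/2))·t^(s-1)

on [0, 1/2): sqrt(2)*sqrt(t)
on [1/2, 9/8): sqrt(2)*sqrt(t) + 3
on [9/8, 9/2): sqrt(2)*sqrt(t)*log(sqrt(2)*sqrt(t))
on [9/2, oo): sqrt(2)/(4*t**(3/2))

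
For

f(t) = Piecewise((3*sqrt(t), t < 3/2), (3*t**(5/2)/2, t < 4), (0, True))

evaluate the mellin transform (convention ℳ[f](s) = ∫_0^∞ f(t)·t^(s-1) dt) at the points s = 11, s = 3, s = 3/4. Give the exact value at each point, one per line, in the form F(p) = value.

summing 2 kernel integrals split by 3/2 yields ℳ[f](s)
over [0, 3/2), the kernel integral of 3*sqrt(t) enters the sum
segment [3/2, 4) carries 3*t**(5/2)/2; integrate it

F(11) = 177147*sqrt(6)/376832 + 134217728/9
F(3) = 2025*sqrt(6)/4928 + 6144/11
F(3/4) = 531*2**(3/4)*3**(1/4)/520 + 384*sqrt(2)/13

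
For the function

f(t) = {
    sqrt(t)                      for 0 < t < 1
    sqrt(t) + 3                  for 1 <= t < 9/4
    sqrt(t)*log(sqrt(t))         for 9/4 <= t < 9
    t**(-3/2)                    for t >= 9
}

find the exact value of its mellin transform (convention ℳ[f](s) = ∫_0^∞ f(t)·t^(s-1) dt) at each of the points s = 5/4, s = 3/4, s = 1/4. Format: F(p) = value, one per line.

the power substitution comes off first: t on [0, 1); t + 3 on [1, 3/2); t*log(t) on [3/2, 3); …
cuts at 1, 9/4, 9: linearity sums the 4 kernel integrals
segment 0 to 1 holds sqrt(t); add its integral
over [1, 9/4), the kernel integral of (sqrt(t) + 3) enters the sum
between 9/4 and 9 the integrand is sqrt(t)*log(sqrt(t))·t^(s-1)
on [9, ∞) integrate f = t**(-3/2) against the kernel

F(5/4) = -452*sqrt(3)/147 - 27*sqrt(6)*log(3)/28 - 12/5 + 27*sqrt(6)*log(2)/28 + 3861*sqrt(6)/980 + 108*sqrt(3)*log(3)/7
F(3/4) = -1844*sqrt(3)/675 - 4 + 213*sqrt(6)/50 + log(2**(9*sqrt(6)/10)*3**(-9*sqrt(6)/10 + 36*sqrt(3)/5))
F(1/4) = -12 - 356*sqrt(3)/135 + log(2**(sqrt(6))*3**(-sqrt(6) + 4*sqrt(3))) + 23*sqrt(6)/3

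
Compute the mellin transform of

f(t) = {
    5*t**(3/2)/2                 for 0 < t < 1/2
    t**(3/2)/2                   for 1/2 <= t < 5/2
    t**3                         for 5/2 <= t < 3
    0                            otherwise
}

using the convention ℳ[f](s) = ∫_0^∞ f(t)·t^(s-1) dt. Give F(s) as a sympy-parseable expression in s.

breakpoints 1/2, 5/2: one integral from each of the 3 segments
segment 0 to 1/2 holds 5*t**(3/2)/2; add its integral
on [1/2, 5/2): add ∫ t**(3/2)/2·t^(s-1) dt
the [5/2, 3) slice contributes ∫ t**3·t^(s-1) dt

(8*2**(1/2 - s)*(s + 3) + 216*3**s*(2*s + 3) - 125*(5/2)**s*(2*s + 3) + 20*(5/2)**(s + 1/2)*(s + 3))/(8*(s + 3)*(2*s + 3))
  Re(s) > -3/2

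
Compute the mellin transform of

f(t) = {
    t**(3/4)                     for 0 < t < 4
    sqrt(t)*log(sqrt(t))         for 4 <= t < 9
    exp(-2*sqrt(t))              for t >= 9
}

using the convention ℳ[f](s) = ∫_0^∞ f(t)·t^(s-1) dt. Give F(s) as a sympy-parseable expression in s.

invert the power substitution to get t**(3/2) on [0, 2); t*log(t) on [2, 3); exp(-2*t) on [3, ∞)
treat the 3 regions marked off by 4, 9 separately and sum
∫ t**(3/4)·t^(s-1) over [0, 4)
for t in [4, 9): the term is ∫ sqrt(t)*log(sqrt(t))·t^(s-1)
the [9, ∞) slice contributes ∫ exp(-2*sqrt(t))·t^(s-1) dt

2*(-4*144**s*s*(4*s + 3)*log(2) - 2*144**s*(4*s + 3)*log(2) + 2*144**s*(4*s + 3) + 4*144**s*sqrt(2)*(4*s**2 + 4*s + 1) + 6*324**s*s*(4*s + 3)*log(3) - 3*324**s*(4*s + 3) + 3*324**s*(4*s + 3)*log(3) + 9**s*(4*s + 3)*(4*s**2 + 4*s + 1)*uppergamma(2*s, 6))/(36**s*(4*s + 3)*(4*s**2 + 4*s + 1))
  Re(s) > -3/4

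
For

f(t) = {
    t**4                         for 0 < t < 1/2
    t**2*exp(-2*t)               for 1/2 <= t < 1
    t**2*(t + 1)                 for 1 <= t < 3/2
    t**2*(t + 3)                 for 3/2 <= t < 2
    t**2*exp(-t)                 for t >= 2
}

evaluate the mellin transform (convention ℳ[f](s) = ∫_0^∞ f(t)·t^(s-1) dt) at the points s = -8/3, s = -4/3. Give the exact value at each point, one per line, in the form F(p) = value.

invert the shared t-power to get t**2 on [0, 1/2); exp(-2*t) on [1/2, 1); t + 1 on [1, 3/2); …
cuts at 1/2, 1, 3/2, 2: linearity sums the 5 kernel integrals
[0, 1/2) adds the kernel integral of t**4
for t in [1/2, 1): the term is ∫ t**2*exp(-2*t)·t^(s-1)
the [1, 3/2) slice contributes ∫ t**2*(t + 1)·t^(s-1) dt
on [3/2, 2) integrate f = t**2*(t + 3) against the kernel
piece [2, ∞): integrate t**2*exp(-t) against the kernel

F(-8/3) = 2**(2/3)*(-3*2**(1/3)/4 - uppergamma(-2/3, 2) + 2**(1/3)*uppergamma(-2/3, 2)/2 + uppergamma(-2/3, 1) + 3/16 + 3*2**(2/3)/8 + 3**(1/3))
F(-4/3) = 2**(1/3)*(-480*3**(2/3) - 336*2**(2/3) - 160*uppergamma(2/3, 2) + 15 + 160*2**(2/3)*uppergamma(2/3, 2) + 160*uppergamma(2/3, 1) + 1824*2**(1/3))/320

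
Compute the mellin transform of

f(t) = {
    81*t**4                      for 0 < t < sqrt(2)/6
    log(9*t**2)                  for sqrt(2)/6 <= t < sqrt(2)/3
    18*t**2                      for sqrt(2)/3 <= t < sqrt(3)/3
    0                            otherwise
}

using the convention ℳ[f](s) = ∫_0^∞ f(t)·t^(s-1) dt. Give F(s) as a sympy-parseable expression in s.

invert the common scale on t to get t**4 on [0, sqrt(2)/2); log(t**2) on [sqrt(2)/2, sqrt(2)); 2*t**2 on [sqrt(2), sqrt(3))
invert the power substitution to get t**2 on [0, 1/2); log(t) on [1/2, 2); 2*t on [2, 3)
cuts at sqrt(2)/6, sqrt(2)/3: linearity sums the 3 kernel integrals
piece [0, sqrt(2)/6): integrate 81*t**4 against the kernel
for t in [sqrt(2)/6, sqrt(2)/3): the term is ∫ log(9*t**2)·t^(s-1)
segment sqrt(2)/3 to sqrt(3)/3 holds 18*t**2; add its integral

(sqrt(2)/6)**s*(-16*2**s*s**2*(s + 4) + 4*2**s*s*(s + 2)*(s + 4)*log(2) - 8*2**s*(s + 2)*(s + 4) + 24*6**(s/2)*s**2*(s + 4) + s**2*(s + 2) + 4*s*(s + 2)*(s + 4)*log(2) + 8*(s + 2)*(s + 4))/(4*s**2*(s + 2)*(s + 4))
  Re(s) > -4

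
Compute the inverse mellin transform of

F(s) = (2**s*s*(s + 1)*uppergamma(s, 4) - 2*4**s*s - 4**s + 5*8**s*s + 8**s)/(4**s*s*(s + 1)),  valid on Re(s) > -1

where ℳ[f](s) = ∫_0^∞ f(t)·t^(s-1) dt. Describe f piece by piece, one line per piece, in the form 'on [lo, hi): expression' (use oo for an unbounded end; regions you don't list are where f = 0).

on [0, 1): t
on [1, 2): 2*t + 1
on [2, oo): exp(-2*t)

the 3 pieces separated at 1, 2 each add one integral
over [0, 1), the kernel integral of t enters the sum
∫ over [1, 2) of (2*t + 1)·t^(s-1) joins the sum
the [2, ∞) slice contributes ∫ exp(-2*t)·t^(s-1) dt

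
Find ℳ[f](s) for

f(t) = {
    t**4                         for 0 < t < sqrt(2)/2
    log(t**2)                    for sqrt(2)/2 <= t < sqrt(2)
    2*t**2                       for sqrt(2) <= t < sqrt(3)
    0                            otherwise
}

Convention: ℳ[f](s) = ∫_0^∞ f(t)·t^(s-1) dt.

strip the power substitution: t**2 on [0, 1/2); log(t) on [1/2, 2); 2*t on [2, 3)
summing 3 kernel integrals split by sqrt(2)/2, sqrt(2) yields ℳ[f](s)
for t in [0, sqrt(2)/2): the term is ∫ t**4·t^(s-1)
the [sqrt(2)/2, sqrt(2)) slice contributes ∫ log(t**2)·t^(s-1) dt
∫ over [sqrt(2), sqrt(3)) of 2*t**2·t^(s-1) joins the sum

(sqrt(2)/2)**s*(-16*2**s*s**2*(s + 4) + 4*2**s*s*(s + 2)*(s + 4)*log(2) - 8*2**s*(s + 2)*(s + 4) + 24*6**(s/2)*s**2*(s + 4) + s**2*(s + 2) + 4*s*(s + 2)*(s + 4)*log(2) + 8*(s + 2)*(s + 4))/(4*s**2*(s + 2)*(s + 4))
  Re(s) > -4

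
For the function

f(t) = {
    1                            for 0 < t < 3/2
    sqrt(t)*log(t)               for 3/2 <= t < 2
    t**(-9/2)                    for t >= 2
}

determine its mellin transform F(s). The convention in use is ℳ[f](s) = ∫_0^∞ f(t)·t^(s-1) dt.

the shared t-power comes off first: 1/sqrt(t) on [0, 3/2); log(t) on [3/2, 2); t**(-5) on [2, ∞)
remove the shared t-power first: sqrt(t) on [0, 3/2); t*log(t) on [3/2, 2); t**(-4) on [2, ∞)
slice at 3/2, 2, transform all 3 pieces, and sum them
piece [0, 3/2): integrate 1 against the kernel
∫ over [3/2, 2) of sqrt(t)*log(t)·t^(s-1) joins the sum
∫ t**(-9/2)·t^(s-1) over [2, ∞)

2**(1/2 - s)*(64*2**(2*s - 1)*s*(s - 9/2)*(s - 1/2)*log(2) - 64*2**(2*s - 1)*s*(s - 9/2) + 64*2**(2*s - 1)*s*(s - 9/2)*log(2) - 2*2**(2*s - 1)*s*(2*s + (s - 1/2)**2) - 48*3**(s - 1/2)*s*(s - 9/2)*(s - 1/2)*log(3) + 48*3**(s - 1/2)*s*(s - 9/2)*(s - 1/2)*log(2) - 48*3**(s - 1/2)*s*(s - 9/2)*log(3) + 48*3**(s - 1/2)*s*(s - 9/2)*log(2) + 48*3**(s - 1/2)*s*(s - 9/2) + 16*3**(s - 1/2)*sqrt(6)*(s - 9/2)*(2*s + (s - 1/2)**2))/(32*s*(s - 9/2)*(2*s + (s - 1/2)**2))
  0 < Re(s) < 9/2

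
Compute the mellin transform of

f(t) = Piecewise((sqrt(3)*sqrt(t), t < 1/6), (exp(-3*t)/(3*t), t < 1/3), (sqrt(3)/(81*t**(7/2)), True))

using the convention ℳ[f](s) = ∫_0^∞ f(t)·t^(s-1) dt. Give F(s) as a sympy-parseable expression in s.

(2**s*(2*s - 7)*(2*s + 1)*uppergamma(s - 1, 1/2) - 2**s*(2*s - 7)*(2*s + 1)*uppergamma(s - 1, 1) - 2*2**s*(2*s + 1) + sqrt(2)*(2*s - 7))/(6**s*(2*s - 7)*(2*s + 1))
  -1/2 < Re(s) < 7/2

peel off the common scale on t: sqrt(t) on [0, 1/2); exp(-t)/t on [1/2, 1); t**(-7/2) on [1, ∞)
reversing the shared t-power: t**(3/2) on [0, 1/2); exp(-t) on [1/2, 1); t**(-5/2) on [1, ∞)
f breaks at 1/6, 1/3 into 3 integrals to sum
∫ sqrt(3)*sqrt(t)·t^(s-1) over [0, 1/6)
∫ over [1/6, 1/3) of exp(-3*t)/(3*t)·t^(s-1) joins the sum
∫ sqrt(3)/(81*t**(7/2))·t^(s-1) over [1/3, ∞)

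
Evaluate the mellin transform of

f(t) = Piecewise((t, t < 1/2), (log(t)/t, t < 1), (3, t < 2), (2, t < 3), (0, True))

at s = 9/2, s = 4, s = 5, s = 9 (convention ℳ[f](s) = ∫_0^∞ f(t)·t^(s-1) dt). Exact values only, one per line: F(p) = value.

the 4 pieces separated at 1/2, 1, 2 each add one integral
on [0, 1/2) integrate f = t against the kernel
segment 1/2 to 1 holds log(t)/t; add its integral
on [1, 2): add ∫ 3·t^(s-1) dt
segment [2, 3) carries 2; integrate it

F(9/2) = sqrt(2)*(-58080*sqrt(2) + 2772*log(2) + 553169 + 2794176*sqrt(6))/155232
F(4) = log(2)/24 + 62869/1440
F(5) = log(2)/64 + 79061/768
F(9) = log(2)/2048 + 3266548597/737280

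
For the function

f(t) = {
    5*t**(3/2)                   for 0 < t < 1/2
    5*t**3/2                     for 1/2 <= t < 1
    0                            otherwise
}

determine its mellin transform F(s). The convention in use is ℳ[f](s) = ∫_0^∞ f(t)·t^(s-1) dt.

split f at 1/2: ℳ[f](s) collects 2 kernel integrals
the [0, 1/2) slice contributes ∫ 5*t**(3/2)·t^(s-1) dt
for t in [1/2, 1): the term is ∫ 5*t**3/2·t^(s-1)

5*(8*2**(1/2 - s)*(s + 3) + 16*s + 24 - (2*s + 3)/2**s)/(16*(s + 3)*(2*s + 3))
  Re(s) > -3/2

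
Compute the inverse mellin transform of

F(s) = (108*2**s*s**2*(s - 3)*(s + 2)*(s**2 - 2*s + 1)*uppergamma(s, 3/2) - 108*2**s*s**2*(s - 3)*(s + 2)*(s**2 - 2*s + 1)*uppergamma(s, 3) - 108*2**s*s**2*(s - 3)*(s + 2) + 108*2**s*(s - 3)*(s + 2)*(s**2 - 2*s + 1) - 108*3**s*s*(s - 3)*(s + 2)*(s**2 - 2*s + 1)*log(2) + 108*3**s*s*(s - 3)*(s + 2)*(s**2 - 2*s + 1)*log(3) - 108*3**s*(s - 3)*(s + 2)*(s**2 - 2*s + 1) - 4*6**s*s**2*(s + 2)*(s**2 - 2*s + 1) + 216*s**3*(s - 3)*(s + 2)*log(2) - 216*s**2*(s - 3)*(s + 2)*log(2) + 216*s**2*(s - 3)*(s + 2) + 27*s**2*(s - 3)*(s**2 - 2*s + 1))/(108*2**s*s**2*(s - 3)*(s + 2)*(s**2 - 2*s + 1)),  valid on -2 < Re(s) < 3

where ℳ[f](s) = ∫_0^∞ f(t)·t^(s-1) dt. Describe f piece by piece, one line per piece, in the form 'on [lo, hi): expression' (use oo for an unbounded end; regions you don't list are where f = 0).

summing 5 kernel integrals split by 1/2, 1, 3/2, 3 yields ℳ[f](s)
over [0, 1/2), the kernel integral of t**2 enters the sum
over [1/2, 1), the kernel integral of log(t)/t enters the sum
∫ over [1, 3/2) of log(t)·t^(s-1) joins the sum
the [3/2, 3) slice contributes ∫ exp(-t)·t^(s-1) dt
segment [3, ∞) carries t**(-3); integrate it

on [0, 1/2): t**2
on [1/2, 1): log(t)/t
on [1, 3/2): log(t)
on [3/2, 3): exp(-t)
on [3, oo): t**(-3)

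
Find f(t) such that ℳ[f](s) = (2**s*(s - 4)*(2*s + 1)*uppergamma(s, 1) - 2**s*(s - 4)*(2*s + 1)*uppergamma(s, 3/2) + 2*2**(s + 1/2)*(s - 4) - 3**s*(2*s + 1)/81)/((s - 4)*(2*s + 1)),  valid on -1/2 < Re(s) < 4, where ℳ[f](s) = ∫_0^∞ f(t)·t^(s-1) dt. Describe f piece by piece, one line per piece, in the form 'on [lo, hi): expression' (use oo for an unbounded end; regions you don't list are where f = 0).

the 3 pieces separated at 2, 3 each add one integral
∫ over [0, 2) of sqrt(t)·t^(s-1) joins the sum
the [2, 3) slice contributes ∫ exp(-t/2)·t^(s-1) dt
on [3, ∞) integrate f = t**(-4) against the kernel

on [0, 2): sqrt(t)
on [2, 3): exp(-t/2)
on [3, oo): t**(-4)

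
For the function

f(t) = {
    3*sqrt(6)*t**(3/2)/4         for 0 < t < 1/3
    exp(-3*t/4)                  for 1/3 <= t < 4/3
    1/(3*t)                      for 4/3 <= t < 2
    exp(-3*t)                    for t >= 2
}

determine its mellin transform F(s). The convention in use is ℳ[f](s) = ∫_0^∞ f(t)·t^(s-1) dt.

the common scale on t comes off first: t**(3/2) on [0, 1/2); exp(-t/2) on [1/2, 2); 1/(2*t) on [2, 3); …
along the cuts 1/3, 4/3, 2, ℳ[f](s) splits into 4 integrals
on [0, 1/3) integrate f = 3*sqrt(6)*t**(3/2)/4 against the kernel
for t in [1/3, 4/3): the term is ∫ exp(-3*t/4)·t^(s-1)
on [4/3, 2) integrate f = 1/(3*t) against the kernel
the [2, ∞) slice contributes ∫ exp(-3*t)·t^(s-1) dt

(24**s*(s - 1)*(2*s + 3)*uppergamma(s, 1/4) - 24**s*(s - 1)*(2*s + 3)*uppergamma(s, 1) - 24**s*(2*s + 3)/4 + 36**s*(2*s + 3)/6 + 6**s*(s - 1)*(2*s + 3)*uppergamma(s, 6) + sqrt(2)*6**s*(s - 1)/2)/(18**s*(s - 1)*(2*s + 3))
  Re(s) > -3/2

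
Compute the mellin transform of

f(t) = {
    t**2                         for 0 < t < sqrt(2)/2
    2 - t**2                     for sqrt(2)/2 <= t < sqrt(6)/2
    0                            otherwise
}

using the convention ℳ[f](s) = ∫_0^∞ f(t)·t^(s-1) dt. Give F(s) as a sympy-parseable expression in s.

undo the power substitution: t on [0, 1/2); 2 - t on [1/2, 3/2)
along the cuts sqrt(2)/2, ℳ[f](s) splits into 2 integrals
segment [0, sqrt(2)/2) carries t**2; integrate it
segment sqrt(2)/2 to sqrt(6)/2 holds (2 - t**2); add its integral

(3**(s/2)*s/2 + 4*3**(s/2) - s - 4)/(2*2**(s/2)*s*(s/2 + 1))
  Re(s) > -2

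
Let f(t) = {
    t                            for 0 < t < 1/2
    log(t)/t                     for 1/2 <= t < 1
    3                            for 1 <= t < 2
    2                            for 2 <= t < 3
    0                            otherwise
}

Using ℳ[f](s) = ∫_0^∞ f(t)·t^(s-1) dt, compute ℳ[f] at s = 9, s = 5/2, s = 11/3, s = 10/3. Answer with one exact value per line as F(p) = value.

along the cuts 1/2, 1, 2, ℳ[f](s) splits into 4 integrals
the [0, 1/2) slice contributes ∫ t·t^(s-1) dt
over [1/2, 1), the kernel integral of log(t)/t enters the sum
between 1 and 2 the integrand is 3·t^(s-1)
the [2, 3) slice contributes ∫ 2·t^(s-1) dt

F(9) = log(2)/2048 + 3266548597/737280
F(5/2) = sqrt(2)*(-2072*sqrt(2) + 420*log(2) + 4357 + 9072*sqrt(6))/2520
F(11/3) = -675/704 + 87*2**(1/3)/3584 + 3*2**(1/3)*log(2)/64 + 24*2**(2/3)/11 + 162*3**(2/3)/11
F(10/3) = -531/490 + 615*2**(2/3)/20384 + 3*2**(2/3)*log(2)/56 + 12*2**(1/3)/5 + 81*3**(1/3)/5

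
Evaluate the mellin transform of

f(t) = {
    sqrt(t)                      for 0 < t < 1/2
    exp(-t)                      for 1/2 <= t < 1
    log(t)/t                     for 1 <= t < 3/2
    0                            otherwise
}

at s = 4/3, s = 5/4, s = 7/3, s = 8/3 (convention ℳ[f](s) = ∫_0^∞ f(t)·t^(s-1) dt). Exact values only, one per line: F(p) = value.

F(4/3) = -9*2**(2/3)*3**(1/3)/2 - uppergamma(4/3, 1) + 3*2**(1/6)/22 + uppergamma(4/3, 1/2) + log(3**(3*2**(2/3)*3**(1/3)/2)/2**(3*2**(2/3)*3**(1/3)/2)) + 9
F(5/4) = -8*2**(3/4)*3**(1/4) - uppergamma(5/4, 1) + 2**(1/4)/7 + uppergamma(5/4, 1/2) + log(3**(2*2**(3/4)*3**(1/4))/2**(2*2**(3/4)*3**(1/4))) + 16
F(7/3) = -uppergamma(7/3, 1) - 27*2**(2/3)*3**(1/3)/64 + 3*2**(1/6)/68 + log(3**(9*2**(2/3)*3**(1/3)/16)/2**(9*2**(2/3)*3**(1/3)/16)) + 9/16 + uppergamma(7/3, 1/2)
F(8/3) = -uppergamma(8/3, 1) - 27*2**(1/3)*3**(2/3)/100 + 3*2**(5/6)/152 + 9/25 + log(3**(9*2**(1/3)*3**(2/3)/20)/2**(9*2**(1/3)*3**(2/3)/20)) + uppergamma(8/3, 1/2)

f breaks at 1/2, 1 into 3 integrals to sum
for t in [0, 1/2): the term is ∫ sqrt(t)·t^(s-1)
piece [1/2, 1): integrate exp(-t) against the kernel
on [1, 3/2) integrate f = log(t)/t against the kernel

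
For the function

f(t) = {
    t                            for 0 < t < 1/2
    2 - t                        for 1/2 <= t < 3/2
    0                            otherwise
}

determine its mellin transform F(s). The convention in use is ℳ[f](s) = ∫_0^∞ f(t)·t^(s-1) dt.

split f at 1/2: ℳ[f](s) collects 2 kernel integrals
on [0, 1/2) integrate f = t against the kernel
segment [1/2, 3/2) carries (2 - t); integrate it

(3**s*s + 4*3**s - 2*s - 4)/(2*2**s*s*(s + 1))
  Re(s) > -1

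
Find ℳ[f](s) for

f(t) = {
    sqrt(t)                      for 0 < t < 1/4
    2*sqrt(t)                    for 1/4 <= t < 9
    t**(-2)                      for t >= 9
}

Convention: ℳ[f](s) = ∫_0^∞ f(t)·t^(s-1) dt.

strip the power substitution: t on [0, 1/2); 2*t on [1/2, 3); t**(-4) on [3, ∞)
integrate the 3 segments split at 1/4, 9, then add the results
[0, 1/4) adds the kernel integral of sqrt(t)
on [1/4, 9) integrate f = 2*sqrt(t) against the kernel
over [9, ∞), the kernel integral of t**(-2) enters the sum

(-36**s*(2*s + 1) + 972*6**(2*s)*(s - 2) - 81*s + 162)/(81*4**s*(s - 2)*(2*s + 1))
  -1/2 < Re(s) < 2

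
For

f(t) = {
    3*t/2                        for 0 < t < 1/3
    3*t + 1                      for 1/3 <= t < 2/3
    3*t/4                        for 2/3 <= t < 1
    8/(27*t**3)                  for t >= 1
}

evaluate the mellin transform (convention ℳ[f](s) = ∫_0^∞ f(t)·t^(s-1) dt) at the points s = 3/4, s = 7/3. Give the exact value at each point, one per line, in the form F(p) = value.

F(3/4) = 3**(1/4)*(-2754 + 953*3**(3/4) + 3726*2**(3/4))/5103
F(7/3) = 3**(2/3)*(-162 + 984*2**(1/3) + 1687*3**(1/3))/7560

invert the common scale on t to get 3*t on [0, 1/6); 6*t + 1 on [1/6, 1/3); 3*t/2 on [1/3, 1/2); …
back out the common scale on t: t on [0, 1/2); 2*t + 1 on [1/2, 1); t/2 on [1, 3/2); …
along the cuts 1/3, 2/3, 1, ℳ[f](s) splits into 4 integrals
segment [0, 1/3) carries 3*t/2; integrate it
[1/3, 2/3) adds the kernel integral of (3*t + 1)
over [2/3, 1), the kernel integral of 3*t/4 enters the sum
[1, ∞) adds the kernel integral of 8/(27*t**3)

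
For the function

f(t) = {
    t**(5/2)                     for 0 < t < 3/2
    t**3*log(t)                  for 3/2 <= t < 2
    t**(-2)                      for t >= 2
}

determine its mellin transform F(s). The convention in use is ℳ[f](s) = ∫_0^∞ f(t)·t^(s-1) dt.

(-64*2**(2*s)*(s - 2)*(2*s + 5) - 2*2**(2*s)*(2*s + 5)*(2*s + (s + 2)**2 + 5) + 3**s*(s - 2)*(s + 2)*(2*s + 5)*(-27*log(3) + 27*log(2)) + 3**s*(s - 2)*(2*s + 5)*(-27*log(3) + 27*log(2)) + 27*3**s*(s - 2)*(2*s + 5) + 18*3**s*sqrt(6)*(s - 2)*(2*s + (s + 2)**2 + 5) + 64*4**s*(s - 2)*(s + 2)*(2*s + 5)*log(2) + 64*4**s*(s - 2)*(2*s + 5)*log(2))/(8*2**s*(s - 2)*(2*s + 5)*(2*s + (s + 2)**2 + 5))
  -5/2 < Re(s) < 2

back out the shared t-power: sqrt(t) on [0, 3/2); t*log(t) on [3/2, 2); t**(-4) on [2, ∞)
linearity at 3/2, 2 turns ℳ[f](s) into 3 summed integrals
on [0, 3/2) integrate f = t**(5/2) against the kernel
segment 3/2 to 2 holds t**3*log(t); add its integral
on [2, ∞): add ∫ t**(-2)·t^(s-1) dt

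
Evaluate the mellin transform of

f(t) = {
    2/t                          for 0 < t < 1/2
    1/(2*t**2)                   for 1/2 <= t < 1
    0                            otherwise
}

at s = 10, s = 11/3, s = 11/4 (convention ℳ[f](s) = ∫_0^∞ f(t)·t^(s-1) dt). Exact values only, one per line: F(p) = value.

F(10) = 2311/36864
F(11/3) = 3*2**(1/3)/160 + 3/10
F(11/4) = 2/3 - 2**(1/4)/21

back out the shared t-power: 2 on [0, 1/2); 1/(2*t) on [1/2, 1)
peel off the shared t-power: 2*t on [0, 1/2); 1/2 on [1/2, 1)
strip the common scale on t: t on [0, 1); 1/2 on [1, 2)
cuts at 1/2: linearity sums the 2 kernel integrals
for t in [0, 1/2): the term is ∫ 2/t·t^(s-1)
on [1/2, 1): add ∫ 1/(2*t**2)·t^(s-1) dt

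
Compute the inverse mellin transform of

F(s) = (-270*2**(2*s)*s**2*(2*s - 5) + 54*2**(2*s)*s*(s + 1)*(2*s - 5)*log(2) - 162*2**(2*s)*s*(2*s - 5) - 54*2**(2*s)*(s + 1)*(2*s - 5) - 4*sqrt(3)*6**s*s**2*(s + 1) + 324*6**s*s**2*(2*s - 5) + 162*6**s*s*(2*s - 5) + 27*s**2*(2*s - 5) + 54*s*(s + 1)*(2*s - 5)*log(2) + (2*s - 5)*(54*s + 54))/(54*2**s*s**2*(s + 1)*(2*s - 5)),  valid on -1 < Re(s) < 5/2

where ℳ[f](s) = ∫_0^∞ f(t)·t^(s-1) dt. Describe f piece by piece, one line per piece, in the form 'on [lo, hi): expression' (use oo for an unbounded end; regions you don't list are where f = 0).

the 4 pieces separated at 1/2, 2, 3 each add one integral
on [0, 1/2) integrate f = t against the kernel
the [1/2, 2) slice contributes ∫ log(t)·t^(s-1) dt
over [2, 3), the kernel integral of (t + 3) enters the sum
∫ over [3, ∞) of t**(-5/2)·t^(s-1) joins the sum

on [0, 1/2): t
on [1/2, 2): log(t)
on [2, 3): t + 3
on [3, oo): t**(-5/2)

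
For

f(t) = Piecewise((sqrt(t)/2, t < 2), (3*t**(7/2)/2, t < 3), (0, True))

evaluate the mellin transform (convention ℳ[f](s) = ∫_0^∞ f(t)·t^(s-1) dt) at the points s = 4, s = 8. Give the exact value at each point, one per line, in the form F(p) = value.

F(4) = -1072*sqrt(2)/45 + 2187*sqrt(3)/5
F(8) = -98560*sqrt(2)/391 + 531441*sqrt(3)/23

integrate the 2 segments split at 2, then add the results
on [0, 2) integrate f = sqrt(t)/2 against the kernel
the [2, 3) slice contributes ∫ 3*t**(7/2)/2·t^(s-1) dt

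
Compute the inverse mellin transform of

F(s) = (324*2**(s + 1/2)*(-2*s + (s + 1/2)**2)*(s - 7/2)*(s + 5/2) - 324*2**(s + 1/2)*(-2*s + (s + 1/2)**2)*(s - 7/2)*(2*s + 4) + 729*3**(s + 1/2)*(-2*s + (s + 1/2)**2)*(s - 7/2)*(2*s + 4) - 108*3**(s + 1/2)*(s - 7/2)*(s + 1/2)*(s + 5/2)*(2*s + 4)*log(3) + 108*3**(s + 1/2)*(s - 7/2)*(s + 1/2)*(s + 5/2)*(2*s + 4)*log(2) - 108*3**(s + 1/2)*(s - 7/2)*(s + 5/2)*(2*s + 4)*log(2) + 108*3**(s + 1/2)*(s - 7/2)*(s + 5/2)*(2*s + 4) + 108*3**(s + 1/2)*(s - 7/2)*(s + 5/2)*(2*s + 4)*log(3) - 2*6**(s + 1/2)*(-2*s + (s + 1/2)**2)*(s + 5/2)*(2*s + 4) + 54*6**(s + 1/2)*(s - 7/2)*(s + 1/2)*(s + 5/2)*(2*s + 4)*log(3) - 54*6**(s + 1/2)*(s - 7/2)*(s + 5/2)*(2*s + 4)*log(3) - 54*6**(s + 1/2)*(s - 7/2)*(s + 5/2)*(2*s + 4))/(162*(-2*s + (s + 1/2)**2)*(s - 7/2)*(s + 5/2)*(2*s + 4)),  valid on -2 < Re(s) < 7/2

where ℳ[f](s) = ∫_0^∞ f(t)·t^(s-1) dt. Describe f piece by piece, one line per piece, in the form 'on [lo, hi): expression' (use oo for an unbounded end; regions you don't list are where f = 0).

back out the shared t-power: sqrt(2)*t**(3/2)/4 on [0, 2); t**2/2 on [2, 3); 2*log(t/2)/t on [3, 6); …
peel off the common scale on t: t**(3/2) on [0, 1); 2*t**2 on [1, 3/2); log(t)/t on [3/2, 3); …
linearity at 2, 3, 6 turns ℳ[f](s) into 4 summed integrals
the [0, 2) slice contributes ∫ sqrt(2)*t**2/4·t^(s-1) dt
for t in [2, 3): the term is ∫ t**(5/2)/2·t^(s-1)
segment [3, 6) carries 2*log(t/2)/sqrt(t); integrate it
for t in [6, ∞): the term is ∫ 16/t**(7/2)·t^(s-1)

on [0, 2): sqrt(2)*t**2/4
on [2, 3): t**(5/2)/2
on [3, 6): 2*log(t/2)/sqrt(t)
on [6, oo): 16/t**(7/2)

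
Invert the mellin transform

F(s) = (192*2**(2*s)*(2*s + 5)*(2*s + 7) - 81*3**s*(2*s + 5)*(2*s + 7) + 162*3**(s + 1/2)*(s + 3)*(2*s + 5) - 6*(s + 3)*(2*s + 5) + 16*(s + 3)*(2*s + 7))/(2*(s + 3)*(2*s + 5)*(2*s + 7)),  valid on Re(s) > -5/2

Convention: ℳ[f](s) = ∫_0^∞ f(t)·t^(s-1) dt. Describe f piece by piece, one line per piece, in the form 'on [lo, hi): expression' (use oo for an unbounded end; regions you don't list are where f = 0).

f breaks at 1, 3 into 3 integrals to sum
segment 0 to 1 holds 4*t**(5/2); add its integral
∫ over [1, 3) of 3*t**(7/2)/2·t^(s-1) joins the sum
∫ over [3, 4) of 3*t**3/2·t^(s-1) joins the sum

on [0, 1): 4*t**(5/2)
on [1, 3): 3*t**(7/2)/2
on [3, 4): 3*t**3/2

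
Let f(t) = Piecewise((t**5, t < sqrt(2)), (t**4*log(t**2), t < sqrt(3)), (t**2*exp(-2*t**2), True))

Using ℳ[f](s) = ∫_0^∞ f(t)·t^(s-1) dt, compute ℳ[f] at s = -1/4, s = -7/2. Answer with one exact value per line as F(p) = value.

F(-1/4) = -32*3**(7/8)/75 - 8*2**(7/8)*log(2)/15 + 2**(1/8)*uppergamma(7/8, 6)/4 + 64*2**(7/8)/225 + 16*2**(3/8)/19 + 4*3**(7/8)*log(3)/5
F(-7/2) = -8*3**(1/4) + 2**(3/4)*uppergamma(-3/4, 6)/2 + 2*2**(3/4)/3 + log(3**(2*3**(1/4))/2**(2*2**(1/4))) + 8*2**(1/4)

the shared t-power comes off first: t**3 on [0, sqrt(2)); t**2*log(t**2) on [sqrt(2), sqrt(3)); exp(-2*t**2) on [sqrt(3), ∞)
strip the power substitution: t**(3/2) on [0, 2); t*log(t) on [2, 3); exp(-2*t) on [3, ∞)
the 3 pieces separated at sqrt(2), sqrt(3) each add one integral
segment 0 to sqrt(2) holds t**5; add its integral
on [sqrt(2), sqrt(3)): add ∫ t**4*log(t**2)·t^(s-1) dt
on [sqrt(3), ∞) integrate f = t**2*exp(-2*t**2) against the kernel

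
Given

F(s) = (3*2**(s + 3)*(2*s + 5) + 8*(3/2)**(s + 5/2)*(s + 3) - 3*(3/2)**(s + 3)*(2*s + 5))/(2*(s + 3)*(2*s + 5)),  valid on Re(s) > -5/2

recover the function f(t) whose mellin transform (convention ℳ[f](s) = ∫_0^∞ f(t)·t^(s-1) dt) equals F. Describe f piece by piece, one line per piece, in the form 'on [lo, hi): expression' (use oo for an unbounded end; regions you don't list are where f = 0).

on [0, 3/2): 2*t**(5/2)
on [3/2, 2): 3*t**3/2

integrate the 2 segments split at 3/2, then add the results
on [0, 3/2) integrate f = 2*t**(5/2) against the kernel
the [3/2, 2) slice contributes ∫ 3*t**3/2·t^(s-1) dt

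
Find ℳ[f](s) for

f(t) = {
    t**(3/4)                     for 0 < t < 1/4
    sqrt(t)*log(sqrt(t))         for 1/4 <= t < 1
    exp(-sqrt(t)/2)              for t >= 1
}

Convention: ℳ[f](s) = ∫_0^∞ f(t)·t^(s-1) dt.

strip the power substitution: t**(3/2) on [0, 1/2); t*log(t) on [1/2, 1); exp(-t/2) on [1, ∞)
the 3 pieces separated at 1/4, 1 each add one integral
over [0, 1/4), the kernel integral of t**(3/4) enters the sum
[1/4, 1) adds the kernel integral of sqrt(t)*log(sqrt(t))
∫ exp(-sqrt(t)/2)·t^(s-1) over [1, ∞)

(2*2**(4*s)*(4*s + 3)*(4*s**2 + 4*s + 1)*uppergamma(2*s, 1/2) - 2*2**(2*s)*(4*s + 3) + s*(4*s + 3)*log(4) + 4*s + (4*s + 3)*log(2) + sqrt(2)*(4*s**2 + 4*s + 1) + 3)/(4**s*(4*s + 3)*(4*s**2 + 4*s + 1))
  Re(s) > -3/4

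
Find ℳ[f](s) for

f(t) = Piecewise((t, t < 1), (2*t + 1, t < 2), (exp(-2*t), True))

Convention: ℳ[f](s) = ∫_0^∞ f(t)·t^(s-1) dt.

(2**s*s*(s + 1)*uppergamma(s, 4) - 2*4**s*s - 4**s + 5*8**s*s + 8**s)/(4**s*s*(s + 1))
  Re(s) > -1

along the cuts 1, 2, ℳ[f](s) splits into 3 integrals
over [0, 1), the kernel integral of t enters the sum
[1, 2) adds the kernel integral of (2*t + 1)
∫ over [2, ∞) of exp(-2*t)·t^(s-1) joins the sum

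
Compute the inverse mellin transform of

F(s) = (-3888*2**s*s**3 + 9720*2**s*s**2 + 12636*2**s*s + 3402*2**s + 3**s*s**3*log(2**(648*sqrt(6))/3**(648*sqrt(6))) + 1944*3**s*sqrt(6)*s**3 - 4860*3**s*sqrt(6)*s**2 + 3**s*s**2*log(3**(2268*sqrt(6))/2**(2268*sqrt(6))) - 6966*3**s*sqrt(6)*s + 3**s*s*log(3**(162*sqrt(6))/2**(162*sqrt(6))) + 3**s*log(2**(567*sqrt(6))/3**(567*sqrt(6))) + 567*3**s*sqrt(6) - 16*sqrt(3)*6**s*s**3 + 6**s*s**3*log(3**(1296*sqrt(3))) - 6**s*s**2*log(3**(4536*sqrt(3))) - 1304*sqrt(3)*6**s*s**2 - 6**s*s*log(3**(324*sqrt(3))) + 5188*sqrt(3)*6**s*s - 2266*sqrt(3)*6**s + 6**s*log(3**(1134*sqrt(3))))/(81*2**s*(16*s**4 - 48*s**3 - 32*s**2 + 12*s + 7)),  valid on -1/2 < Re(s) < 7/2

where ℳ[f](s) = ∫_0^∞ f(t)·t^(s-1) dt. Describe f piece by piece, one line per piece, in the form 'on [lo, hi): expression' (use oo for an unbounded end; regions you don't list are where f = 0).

undo the shared t-power: t**(3/2) on [0, 1); sqrt(t)*(t + 3) on [1, 3/2); t**(3/2)*log(t) on [3/2, 3); …
back out the shared t-power: t on [0, 1); t + 3 on [1, 3/2); t*log(t) on [3/2, 3); …
slice at 1, 3/2, 3, transform all 4 pieces, and sum them
piece [0, 1): integrate sqrt(t) against the kernel
[1, 3/2) adds the kernel integral of (t + 3)/sqrt(t)
segment [3/2, 3) carries sqrt(t)*log(t); integrate it
segment [3, ∞) carries t**(-7/2); integrate it

on [0, 1): sqrt(t)
on [1, 3/2): (t + 3)/sqrt(t)
on [3/2, 3): sqrt(t)*log(t)
on [3, oo): t**(-7/2)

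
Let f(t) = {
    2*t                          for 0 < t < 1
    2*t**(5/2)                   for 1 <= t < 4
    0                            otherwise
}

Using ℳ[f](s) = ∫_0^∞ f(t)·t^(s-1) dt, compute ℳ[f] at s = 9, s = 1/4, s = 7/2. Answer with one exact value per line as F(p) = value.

f breaks at 1 into 2 integrals to sum
for t in [0, 1): the term is ∫ 2*t·t^(s-1)
piece [1, 4): integrate 2*t**(5/2) against the kernel

F(9) = 167772163/115
F(1/4) = 48/55 + 256*sqrt(2)/11
F(7/2) = 12289/9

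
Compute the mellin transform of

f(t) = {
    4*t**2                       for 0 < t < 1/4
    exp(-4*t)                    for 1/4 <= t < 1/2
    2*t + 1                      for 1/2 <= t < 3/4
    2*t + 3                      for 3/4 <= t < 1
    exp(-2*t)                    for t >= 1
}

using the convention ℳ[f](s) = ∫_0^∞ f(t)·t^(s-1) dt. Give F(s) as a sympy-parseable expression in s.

(20*2**(2*s)*s*(s + 2) + 12*2**(2*s)*(s + 2) + 4*2**s*s*(s + 1)*(s + 2)*uppergamma(s, 2) - 8*2**s*s*(s + 2) - 4*2**s*(s + 2) - 8*3**s*s*(s + 2) - 8*3**s*(s + 2) + 4*s*(s + 1)*(s + 2)*uppergamma(s, 1) - 4*s*(s + 1)*(s + 2)*uppergamma(s, 2) + s*(s + 1))/(4*2**(2*s)*s*(s + 1)*(s + 2))
  Re(s) > -2

remove the common scale on t first: t**2 on [0, 1/2); exp(-2*t) on [1/2, 1); t + 1 on [1, 3/2); …
linearity at 1/4, 1/2, 3/4, 1 turns ℳ[f](s) into 5 summed integrals
segment [0, 1/4) carries 4*t**2; integrate it
∫ exp(-4*t)·t^(s-1) over [1/4, 1/2)
on [1/2, 3/4): add ∫ (2*t + 1)·t^(s-1) dt
∫ (2*t + 3)·t^(s-1) over [3/4, 1)
piece [1, ∞): integrate exp(-2*t) against the kernel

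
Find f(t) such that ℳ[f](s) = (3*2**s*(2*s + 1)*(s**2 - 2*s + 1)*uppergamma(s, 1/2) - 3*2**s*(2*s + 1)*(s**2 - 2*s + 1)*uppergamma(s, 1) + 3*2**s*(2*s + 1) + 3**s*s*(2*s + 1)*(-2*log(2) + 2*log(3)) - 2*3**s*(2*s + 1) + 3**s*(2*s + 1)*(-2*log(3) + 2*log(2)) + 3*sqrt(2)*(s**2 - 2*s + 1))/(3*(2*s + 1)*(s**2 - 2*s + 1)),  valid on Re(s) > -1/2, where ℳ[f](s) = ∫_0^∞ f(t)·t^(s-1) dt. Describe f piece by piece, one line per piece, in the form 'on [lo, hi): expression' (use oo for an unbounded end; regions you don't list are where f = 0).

peel off the common scale on t: sqrt(t) on [0, 1/2); exp(-t) on [1/2, 1); log(t)/t on [1, 3/2)
integrate the 3 segments split at 1, 2, then add the results
piece [0, 1): integrate sqrt(2)*sqrt(t)/2 against the kernel
over [1, 2), the kernel integral of exp(-t/2) enters the sum
piece [2, 3): integrate 2*log(t/2)/t against the kernel

on [0, 1): sqrt(2)*sqrt(t)/2
on [1, 2): exp(-t/2)
on [2, 3): 2*log(t/2)/t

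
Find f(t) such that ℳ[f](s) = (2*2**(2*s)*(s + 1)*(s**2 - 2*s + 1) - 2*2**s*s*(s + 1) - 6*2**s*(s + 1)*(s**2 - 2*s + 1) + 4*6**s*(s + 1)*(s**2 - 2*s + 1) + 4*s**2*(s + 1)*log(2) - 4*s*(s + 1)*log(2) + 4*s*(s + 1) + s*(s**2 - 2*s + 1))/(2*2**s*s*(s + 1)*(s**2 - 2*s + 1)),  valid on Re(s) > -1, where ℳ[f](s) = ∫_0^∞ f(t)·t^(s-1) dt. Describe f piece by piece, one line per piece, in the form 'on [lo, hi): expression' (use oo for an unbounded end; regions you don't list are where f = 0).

on [0, 1/2): t
on [1/2, 1): log(t)/t
on [1, 2): 3
on [2, 3): 2

decompose at 1/2, 1, 2; ℳ[f](s) sums the 4 pieces' integrals
segment [0, 1/2) carries t; integrate it
over [1/2, 1), the kernel integral of log(t)/t enters the sum
piece [1, 2): integrate 3 against the kernel
for t in [2, 3): the term is ∫ 2·t^(s-1)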